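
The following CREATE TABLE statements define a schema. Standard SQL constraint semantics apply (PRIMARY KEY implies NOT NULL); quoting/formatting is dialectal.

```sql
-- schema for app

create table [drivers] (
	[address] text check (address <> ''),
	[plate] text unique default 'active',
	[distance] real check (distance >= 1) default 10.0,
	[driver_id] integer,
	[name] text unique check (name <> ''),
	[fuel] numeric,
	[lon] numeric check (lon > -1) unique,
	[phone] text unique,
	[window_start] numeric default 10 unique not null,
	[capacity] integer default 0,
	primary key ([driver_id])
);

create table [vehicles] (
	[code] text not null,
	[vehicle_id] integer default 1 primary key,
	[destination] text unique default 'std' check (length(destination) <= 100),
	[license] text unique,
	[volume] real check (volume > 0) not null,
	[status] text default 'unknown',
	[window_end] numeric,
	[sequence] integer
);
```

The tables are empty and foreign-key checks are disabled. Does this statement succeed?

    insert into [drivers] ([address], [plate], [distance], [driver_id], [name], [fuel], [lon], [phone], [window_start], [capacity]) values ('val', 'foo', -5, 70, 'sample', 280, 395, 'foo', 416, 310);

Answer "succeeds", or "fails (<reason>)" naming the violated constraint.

fails (CHECK on distance)

The value -5 for distance violates CHECK (distance >= 1).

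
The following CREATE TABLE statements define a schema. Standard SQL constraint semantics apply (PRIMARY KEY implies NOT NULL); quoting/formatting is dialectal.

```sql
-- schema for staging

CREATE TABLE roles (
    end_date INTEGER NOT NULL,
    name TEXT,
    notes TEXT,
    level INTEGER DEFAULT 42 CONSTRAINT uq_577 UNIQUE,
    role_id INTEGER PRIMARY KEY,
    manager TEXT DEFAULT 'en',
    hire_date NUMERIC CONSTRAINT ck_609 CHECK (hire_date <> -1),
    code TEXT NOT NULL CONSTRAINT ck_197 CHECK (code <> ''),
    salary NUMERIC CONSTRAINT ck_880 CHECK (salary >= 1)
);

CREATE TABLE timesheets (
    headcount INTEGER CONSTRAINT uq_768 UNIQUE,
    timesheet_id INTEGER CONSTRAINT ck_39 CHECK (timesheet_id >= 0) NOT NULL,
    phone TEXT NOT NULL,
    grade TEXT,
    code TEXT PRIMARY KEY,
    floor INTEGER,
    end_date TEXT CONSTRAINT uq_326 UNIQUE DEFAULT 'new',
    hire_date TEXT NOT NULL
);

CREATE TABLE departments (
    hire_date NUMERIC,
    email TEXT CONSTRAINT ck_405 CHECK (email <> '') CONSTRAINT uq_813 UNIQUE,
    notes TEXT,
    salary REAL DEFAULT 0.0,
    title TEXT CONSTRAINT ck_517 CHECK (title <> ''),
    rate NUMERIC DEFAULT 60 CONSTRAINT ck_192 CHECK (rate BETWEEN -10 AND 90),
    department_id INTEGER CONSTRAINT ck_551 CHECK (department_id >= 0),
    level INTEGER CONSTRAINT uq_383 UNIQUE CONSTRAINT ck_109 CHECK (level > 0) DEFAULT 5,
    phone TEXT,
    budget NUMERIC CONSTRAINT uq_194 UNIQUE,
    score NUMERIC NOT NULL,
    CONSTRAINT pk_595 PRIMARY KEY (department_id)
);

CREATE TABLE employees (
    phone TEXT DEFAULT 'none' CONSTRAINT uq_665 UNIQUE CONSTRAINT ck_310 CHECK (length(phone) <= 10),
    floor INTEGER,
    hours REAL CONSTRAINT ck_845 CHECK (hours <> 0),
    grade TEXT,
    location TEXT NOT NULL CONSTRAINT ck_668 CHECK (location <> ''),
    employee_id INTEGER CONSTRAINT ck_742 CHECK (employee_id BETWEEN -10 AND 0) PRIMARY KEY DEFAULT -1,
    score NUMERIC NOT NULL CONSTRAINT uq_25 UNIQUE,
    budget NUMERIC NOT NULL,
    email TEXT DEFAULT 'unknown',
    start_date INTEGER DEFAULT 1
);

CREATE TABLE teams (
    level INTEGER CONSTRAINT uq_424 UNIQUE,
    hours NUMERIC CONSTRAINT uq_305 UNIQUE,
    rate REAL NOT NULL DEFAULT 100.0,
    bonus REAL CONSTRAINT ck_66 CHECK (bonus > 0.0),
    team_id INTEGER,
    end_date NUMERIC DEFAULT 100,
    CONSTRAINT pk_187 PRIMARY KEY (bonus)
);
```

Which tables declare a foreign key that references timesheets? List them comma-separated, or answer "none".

No REFERENCES clause anywhere in the schema names timesheets.

none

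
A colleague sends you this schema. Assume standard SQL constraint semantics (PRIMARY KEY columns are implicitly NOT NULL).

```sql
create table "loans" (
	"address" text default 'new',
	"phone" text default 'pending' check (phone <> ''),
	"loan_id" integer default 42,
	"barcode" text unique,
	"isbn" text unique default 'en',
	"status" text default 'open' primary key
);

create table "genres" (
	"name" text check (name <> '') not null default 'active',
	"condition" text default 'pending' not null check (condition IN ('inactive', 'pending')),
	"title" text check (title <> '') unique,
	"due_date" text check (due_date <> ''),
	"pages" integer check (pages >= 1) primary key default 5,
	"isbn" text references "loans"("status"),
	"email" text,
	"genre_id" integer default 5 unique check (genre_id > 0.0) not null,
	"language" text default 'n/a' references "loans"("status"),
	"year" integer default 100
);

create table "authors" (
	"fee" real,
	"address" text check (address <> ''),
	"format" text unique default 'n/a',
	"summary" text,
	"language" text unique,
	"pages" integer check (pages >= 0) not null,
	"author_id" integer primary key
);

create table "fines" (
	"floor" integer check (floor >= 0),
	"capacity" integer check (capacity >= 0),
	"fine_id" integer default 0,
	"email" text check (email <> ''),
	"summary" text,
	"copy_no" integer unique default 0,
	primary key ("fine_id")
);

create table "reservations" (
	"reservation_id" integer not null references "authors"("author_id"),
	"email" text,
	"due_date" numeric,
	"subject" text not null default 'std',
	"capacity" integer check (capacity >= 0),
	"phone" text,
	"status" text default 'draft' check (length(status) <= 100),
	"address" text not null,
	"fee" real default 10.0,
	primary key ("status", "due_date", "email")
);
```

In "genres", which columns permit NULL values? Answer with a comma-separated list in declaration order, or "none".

- name: declared NOT NULL → not nullable.
- condition: declared NOT NULL → not nullable.
- title: CHECK does not forbid NULL (a CHECK constraint passes when its expression is NULL) → nullable.
- due_date: CHECK does not forbid NULL (a CHECK constraint passes when its expression is NULL) → nullable.
- pages: part of the PRIMARY KEY, which implies NOT NULL → not nullable.
- isbn: a foreign key column may be NULL unless separately constrained → nullable.
- email: no NOT NULL constraint applies → nullable.
- genre_id: declared NOT NULL → not nullable.
- language: a foreign key column may be NULL unless separately constrained → nullable.
- year: DEFAULT only fills an omitted column; an explicit NULL is still allowed → nullable.

title, due_date, isbn, email, language, year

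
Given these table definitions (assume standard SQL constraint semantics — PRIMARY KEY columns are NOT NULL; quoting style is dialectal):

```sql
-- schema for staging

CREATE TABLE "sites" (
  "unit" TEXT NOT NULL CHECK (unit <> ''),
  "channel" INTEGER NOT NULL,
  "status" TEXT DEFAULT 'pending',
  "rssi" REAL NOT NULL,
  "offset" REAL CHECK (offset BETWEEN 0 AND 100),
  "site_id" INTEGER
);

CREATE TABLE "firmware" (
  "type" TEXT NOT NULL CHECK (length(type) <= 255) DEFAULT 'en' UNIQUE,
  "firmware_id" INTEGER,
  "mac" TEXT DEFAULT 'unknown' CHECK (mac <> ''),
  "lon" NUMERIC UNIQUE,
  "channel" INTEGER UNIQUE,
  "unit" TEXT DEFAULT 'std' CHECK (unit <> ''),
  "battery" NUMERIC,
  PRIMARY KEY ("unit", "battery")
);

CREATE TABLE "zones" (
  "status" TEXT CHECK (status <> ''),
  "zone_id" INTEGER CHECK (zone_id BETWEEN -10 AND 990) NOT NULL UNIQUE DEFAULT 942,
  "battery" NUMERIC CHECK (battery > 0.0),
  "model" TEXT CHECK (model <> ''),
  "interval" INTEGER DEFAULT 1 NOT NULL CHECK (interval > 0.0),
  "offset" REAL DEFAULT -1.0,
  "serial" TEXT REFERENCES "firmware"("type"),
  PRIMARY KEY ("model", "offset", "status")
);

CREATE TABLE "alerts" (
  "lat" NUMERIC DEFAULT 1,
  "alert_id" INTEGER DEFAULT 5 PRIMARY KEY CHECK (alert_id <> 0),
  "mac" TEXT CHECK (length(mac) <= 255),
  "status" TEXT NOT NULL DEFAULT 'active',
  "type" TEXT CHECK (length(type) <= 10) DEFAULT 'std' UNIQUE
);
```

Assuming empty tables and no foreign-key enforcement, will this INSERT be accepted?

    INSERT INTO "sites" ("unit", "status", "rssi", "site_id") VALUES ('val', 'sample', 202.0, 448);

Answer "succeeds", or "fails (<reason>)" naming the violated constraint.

channel is omitted from the column list and has no DEFAULT, so it would receive NULL.
But channel is declared NOT NULL.

fails (NOT NULL on channel)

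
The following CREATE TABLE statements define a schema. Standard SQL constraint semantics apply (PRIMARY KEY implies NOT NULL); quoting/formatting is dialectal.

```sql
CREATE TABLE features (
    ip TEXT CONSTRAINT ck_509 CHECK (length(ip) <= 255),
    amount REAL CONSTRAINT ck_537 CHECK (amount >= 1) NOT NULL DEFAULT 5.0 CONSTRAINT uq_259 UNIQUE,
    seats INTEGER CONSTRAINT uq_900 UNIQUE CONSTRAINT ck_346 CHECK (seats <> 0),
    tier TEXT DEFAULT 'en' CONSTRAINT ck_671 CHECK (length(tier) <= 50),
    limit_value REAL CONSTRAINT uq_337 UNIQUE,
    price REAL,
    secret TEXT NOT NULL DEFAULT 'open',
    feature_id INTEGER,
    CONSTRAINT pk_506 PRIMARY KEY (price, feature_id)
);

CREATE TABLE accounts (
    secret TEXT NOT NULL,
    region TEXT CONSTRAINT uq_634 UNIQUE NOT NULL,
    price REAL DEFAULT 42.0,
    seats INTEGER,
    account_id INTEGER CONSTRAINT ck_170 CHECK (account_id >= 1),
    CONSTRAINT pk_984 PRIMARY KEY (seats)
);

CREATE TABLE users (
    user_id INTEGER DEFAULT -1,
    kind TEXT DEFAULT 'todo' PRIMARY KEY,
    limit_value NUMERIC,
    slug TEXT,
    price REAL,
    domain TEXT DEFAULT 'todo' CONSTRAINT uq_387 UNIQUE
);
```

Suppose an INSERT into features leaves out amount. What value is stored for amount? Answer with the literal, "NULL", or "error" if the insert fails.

5.0

amount has an explicit DEFAULT 5.0.
When the column is omitted from an INSERT, that default is used.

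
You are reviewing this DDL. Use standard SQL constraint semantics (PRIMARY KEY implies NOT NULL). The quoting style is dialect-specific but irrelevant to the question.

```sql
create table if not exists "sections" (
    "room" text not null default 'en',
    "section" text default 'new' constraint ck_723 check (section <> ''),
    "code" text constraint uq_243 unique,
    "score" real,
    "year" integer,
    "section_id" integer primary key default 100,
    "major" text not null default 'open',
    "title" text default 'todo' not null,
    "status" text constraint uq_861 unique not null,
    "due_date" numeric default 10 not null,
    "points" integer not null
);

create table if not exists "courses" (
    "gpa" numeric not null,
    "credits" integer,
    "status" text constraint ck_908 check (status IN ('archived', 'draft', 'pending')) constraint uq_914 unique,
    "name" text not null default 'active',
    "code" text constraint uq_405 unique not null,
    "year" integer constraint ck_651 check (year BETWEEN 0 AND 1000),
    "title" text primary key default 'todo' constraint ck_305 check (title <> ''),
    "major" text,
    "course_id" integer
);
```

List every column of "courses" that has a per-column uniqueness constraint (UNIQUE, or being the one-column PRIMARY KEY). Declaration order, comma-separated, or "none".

- gpa: no UNIQUE or single-column PK constraint.
- credits: no UNIQUE or single-column PK constraint.
- status: declared UNIQUE → unique.
- name: no UNIQUE or single-column PK constraint.
- code: declared UNIQUE → unique.
- year: no UNIQUE or single-column PK constraint.
- title: single-column PRIMARY KEY → unique.
- major: no UNIQUE or single-column PK constraint.
- course_id: no UNIQUE or single-column PK constraint.

status, code, title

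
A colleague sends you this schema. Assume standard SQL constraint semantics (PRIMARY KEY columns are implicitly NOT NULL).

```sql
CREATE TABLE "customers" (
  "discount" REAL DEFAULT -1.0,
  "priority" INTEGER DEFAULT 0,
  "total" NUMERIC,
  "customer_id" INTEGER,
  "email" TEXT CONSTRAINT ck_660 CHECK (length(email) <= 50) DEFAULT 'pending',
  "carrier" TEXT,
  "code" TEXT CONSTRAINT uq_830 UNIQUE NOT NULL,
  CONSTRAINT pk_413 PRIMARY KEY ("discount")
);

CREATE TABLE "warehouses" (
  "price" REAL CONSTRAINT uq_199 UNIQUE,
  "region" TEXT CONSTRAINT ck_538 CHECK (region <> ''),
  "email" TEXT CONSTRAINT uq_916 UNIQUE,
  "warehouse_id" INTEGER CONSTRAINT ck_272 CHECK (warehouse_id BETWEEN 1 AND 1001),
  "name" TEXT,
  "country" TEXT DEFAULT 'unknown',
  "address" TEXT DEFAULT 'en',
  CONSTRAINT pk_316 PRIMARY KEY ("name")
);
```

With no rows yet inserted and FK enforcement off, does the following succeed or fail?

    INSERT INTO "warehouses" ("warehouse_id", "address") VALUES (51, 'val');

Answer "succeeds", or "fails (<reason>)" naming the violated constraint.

fails (NOT NULL on name)

name is omitted from the column list and has no DEFAULT, so it would receive NULL.
But name is part of the PRIMARY KEY (implied NOT NULL).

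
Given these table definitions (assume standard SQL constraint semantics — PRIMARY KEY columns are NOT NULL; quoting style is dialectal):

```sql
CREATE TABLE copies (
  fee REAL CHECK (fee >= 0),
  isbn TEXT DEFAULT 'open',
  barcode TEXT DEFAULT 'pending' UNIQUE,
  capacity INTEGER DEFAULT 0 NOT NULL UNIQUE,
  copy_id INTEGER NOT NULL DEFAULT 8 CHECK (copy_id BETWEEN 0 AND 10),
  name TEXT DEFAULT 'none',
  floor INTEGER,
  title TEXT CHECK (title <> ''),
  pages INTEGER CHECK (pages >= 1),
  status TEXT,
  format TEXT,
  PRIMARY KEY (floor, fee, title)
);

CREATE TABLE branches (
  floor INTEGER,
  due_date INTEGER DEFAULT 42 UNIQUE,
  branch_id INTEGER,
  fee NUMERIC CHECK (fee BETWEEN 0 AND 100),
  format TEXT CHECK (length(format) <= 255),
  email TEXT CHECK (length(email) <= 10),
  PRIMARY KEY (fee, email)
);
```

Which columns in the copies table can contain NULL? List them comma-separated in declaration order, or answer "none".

isbn, barcode, name, pages, status, format

- fee: part of the PRIMARY KEY, which implies NOT NULL → not nullable.
- isbn: DEFAULT only fills an omitted column; an explicit NULL is still allowed → nullable.
- barcode: UNIQUE does not imply NOT NULL → nullable.
- capacity: declared NOT NULL → not nullable.
- copy_id: declared NOT NULL → not nullable.
- name: DEFAULT only fills an omitted column; an explicit NULL is still allowed → nullable.
- floor: part of the PRIMARY KEY, which implies NOT NULL → not nullable.
- title: part of the PRIMARY KEY, which implies NOT NULL → not nullable.
- pages: CHECK does not forbid NULL (a CHECK constraint passes when its expression is NULL) → nullable.
- status: no NOT NULL constraint applies → nullable.
- format: no NOT NULL constraint applies → nullable.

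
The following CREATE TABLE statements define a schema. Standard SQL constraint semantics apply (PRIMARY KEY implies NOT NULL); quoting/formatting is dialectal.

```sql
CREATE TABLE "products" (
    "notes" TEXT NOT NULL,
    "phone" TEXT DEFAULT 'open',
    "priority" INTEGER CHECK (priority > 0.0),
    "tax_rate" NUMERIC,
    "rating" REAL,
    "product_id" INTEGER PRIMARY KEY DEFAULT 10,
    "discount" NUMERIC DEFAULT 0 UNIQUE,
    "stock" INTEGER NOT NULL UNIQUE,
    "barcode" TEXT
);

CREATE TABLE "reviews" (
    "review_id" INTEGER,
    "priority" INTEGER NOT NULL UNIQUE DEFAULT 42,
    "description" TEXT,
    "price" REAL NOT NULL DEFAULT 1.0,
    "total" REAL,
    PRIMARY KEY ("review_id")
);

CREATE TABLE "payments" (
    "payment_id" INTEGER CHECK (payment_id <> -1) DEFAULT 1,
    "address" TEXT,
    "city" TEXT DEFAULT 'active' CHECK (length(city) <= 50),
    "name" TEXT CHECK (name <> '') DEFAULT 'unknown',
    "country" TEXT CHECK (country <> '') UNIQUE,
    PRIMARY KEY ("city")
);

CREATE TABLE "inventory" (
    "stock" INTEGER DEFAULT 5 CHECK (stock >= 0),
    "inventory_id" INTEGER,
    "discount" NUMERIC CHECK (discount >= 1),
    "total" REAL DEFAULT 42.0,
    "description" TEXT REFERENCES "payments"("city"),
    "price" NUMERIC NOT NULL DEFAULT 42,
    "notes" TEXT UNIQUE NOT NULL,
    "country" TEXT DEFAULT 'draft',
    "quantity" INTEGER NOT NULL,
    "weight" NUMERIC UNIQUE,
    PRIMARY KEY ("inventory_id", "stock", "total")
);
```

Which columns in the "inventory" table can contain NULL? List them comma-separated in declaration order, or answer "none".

discount, description, country, weight

- stock: part of the PRIMARY KEY, which implies NOT NULL → not nullable.
- inventory_id: part of the PRIMARY KEY, which implies NOT NULL → not nullable.
- discount: CHECK does not forbid NULL (a CHECK constraint passes when its expression is NULL) → nullable.
- total: part of the PRIMARY KEY, which implies NOT NULL → not nullable.
- description: a foreign key column may be NULL unless separately constrained → nullable.
- price: declared NOT NULL → not nullable.
- notes: declared NOT NULL → not nullable.
- country: DEFAULT only fills an omitted column; an explicit NULL is still allowed → nullable.
- quantity: declared NOT NULL → not nullable.
- weight: UNIQUE does not imply NOT NULL → nullable.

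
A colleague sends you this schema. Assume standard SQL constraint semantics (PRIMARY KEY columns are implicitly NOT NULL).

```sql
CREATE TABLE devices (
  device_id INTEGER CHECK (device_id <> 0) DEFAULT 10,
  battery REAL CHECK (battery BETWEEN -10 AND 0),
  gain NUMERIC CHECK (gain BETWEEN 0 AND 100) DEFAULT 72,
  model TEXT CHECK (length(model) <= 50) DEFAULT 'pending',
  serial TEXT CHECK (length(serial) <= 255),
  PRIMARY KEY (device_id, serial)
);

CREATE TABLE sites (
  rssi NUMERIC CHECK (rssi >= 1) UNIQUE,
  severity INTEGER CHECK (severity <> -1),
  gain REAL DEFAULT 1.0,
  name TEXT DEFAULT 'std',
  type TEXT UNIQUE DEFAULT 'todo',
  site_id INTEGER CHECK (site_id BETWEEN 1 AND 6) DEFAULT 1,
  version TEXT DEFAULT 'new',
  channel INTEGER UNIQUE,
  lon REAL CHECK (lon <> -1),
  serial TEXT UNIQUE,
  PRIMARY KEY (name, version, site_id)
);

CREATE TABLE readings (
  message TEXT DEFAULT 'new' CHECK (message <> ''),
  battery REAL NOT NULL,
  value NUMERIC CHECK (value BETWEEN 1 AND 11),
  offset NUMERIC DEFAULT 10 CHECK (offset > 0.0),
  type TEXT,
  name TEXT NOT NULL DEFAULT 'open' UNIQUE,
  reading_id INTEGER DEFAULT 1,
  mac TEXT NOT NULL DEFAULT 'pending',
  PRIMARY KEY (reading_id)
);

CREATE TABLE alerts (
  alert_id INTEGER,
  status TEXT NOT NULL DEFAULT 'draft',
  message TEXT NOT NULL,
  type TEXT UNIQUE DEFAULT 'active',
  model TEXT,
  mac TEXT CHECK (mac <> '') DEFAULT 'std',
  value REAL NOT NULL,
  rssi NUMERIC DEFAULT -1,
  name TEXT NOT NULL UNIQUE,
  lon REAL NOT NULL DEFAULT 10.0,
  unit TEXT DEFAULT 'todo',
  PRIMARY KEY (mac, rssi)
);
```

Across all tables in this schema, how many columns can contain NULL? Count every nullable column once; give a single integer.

18

devices: 3 nullable (battery, gain, model — PK (device_id, serial) and explicit NOT NULL columns excluded).
sites: 7 nullable (rssi, severity, gain, type, channel, lon, serial — PK (name, version, site_id) and explicit NOT NULL columns excluded).
readings: 4 nullable (message, value, offset, type — PK (reading_id) and explicit NOT NULL columns excluded).
alerts: 4 nullable (alert_id, type, model, unit — PK (mac, rssi) and explicit NOT NULL columns excluded).
Total: 3 + 7 + 4 + 4 = 18.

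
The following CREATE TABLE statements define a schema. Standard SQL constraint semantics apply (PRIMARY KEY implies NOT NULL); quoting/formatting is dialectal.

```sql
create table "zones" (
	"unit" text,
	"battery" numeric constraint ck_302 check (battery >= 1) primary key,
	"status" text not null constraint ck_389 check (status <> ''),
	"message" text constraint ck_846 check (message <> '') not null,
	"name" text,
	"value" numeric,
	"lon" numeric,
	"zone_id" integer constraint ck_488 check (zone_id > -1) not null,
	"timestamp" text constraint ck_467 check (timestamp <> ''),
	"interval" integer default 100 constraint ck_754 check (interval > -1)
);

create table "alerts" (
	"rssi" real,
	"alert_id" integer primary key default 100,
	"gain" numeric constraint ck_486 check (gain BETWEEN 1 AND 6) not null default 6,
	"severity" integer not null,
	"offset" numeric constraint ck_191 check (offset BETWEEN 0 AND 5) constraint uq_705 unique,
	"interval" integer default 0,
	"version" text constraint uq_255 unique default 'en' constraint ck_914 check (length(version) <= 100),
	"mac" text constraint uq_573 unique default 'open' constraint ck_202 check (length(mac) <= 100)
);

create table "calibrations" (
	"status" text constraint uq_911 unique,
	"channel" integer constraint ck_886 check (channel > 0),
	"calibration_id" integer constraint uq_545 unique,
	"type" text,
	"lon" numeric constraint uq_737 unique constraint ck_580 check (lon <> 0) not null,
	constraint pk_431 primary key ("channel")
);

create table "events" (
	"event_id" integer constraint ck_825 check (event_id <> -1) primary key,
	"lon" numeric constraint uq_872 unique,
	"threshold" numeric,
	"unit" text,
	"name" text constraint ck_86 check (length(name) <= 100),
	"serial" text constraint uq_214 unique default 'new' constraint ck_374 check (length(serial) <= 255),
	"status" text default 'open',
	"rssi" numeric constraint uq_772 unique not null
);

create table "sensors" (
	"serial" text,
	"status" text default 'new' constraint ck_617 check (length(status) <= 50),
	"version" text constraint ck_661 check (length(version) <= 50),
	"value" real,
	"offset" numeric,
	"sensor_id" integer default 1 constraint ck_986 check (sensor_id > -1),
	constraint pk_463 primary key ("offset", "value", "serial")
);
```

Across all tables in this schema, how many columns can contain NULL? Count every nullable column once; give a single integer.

23

zones: 6 nullable (unit, name, value, lon, timestamp, interval — PK (battery) and explicit NOT NULL columns excluded).
alerts: 5 nullable (rssi, offset, interval, version, mac — PK (alert_id) and explicit NOT NULL columns excluded).
calibrations: 3 nullable (status, calibration_id, type — PK (channel) and explicit NOT NULL columns excluded).
events: 6 nullable (lon, threshold, unit, name, serial, status — PK (event_id) and explicit NOT NULL columns excluded).
sensors: 3 nullable (status, version, sensor_id — PK (offset, value, serial) and explicit NOT NULL columns excluded).
Total: 6 + 5 + 3 + 6 + 3 = 23.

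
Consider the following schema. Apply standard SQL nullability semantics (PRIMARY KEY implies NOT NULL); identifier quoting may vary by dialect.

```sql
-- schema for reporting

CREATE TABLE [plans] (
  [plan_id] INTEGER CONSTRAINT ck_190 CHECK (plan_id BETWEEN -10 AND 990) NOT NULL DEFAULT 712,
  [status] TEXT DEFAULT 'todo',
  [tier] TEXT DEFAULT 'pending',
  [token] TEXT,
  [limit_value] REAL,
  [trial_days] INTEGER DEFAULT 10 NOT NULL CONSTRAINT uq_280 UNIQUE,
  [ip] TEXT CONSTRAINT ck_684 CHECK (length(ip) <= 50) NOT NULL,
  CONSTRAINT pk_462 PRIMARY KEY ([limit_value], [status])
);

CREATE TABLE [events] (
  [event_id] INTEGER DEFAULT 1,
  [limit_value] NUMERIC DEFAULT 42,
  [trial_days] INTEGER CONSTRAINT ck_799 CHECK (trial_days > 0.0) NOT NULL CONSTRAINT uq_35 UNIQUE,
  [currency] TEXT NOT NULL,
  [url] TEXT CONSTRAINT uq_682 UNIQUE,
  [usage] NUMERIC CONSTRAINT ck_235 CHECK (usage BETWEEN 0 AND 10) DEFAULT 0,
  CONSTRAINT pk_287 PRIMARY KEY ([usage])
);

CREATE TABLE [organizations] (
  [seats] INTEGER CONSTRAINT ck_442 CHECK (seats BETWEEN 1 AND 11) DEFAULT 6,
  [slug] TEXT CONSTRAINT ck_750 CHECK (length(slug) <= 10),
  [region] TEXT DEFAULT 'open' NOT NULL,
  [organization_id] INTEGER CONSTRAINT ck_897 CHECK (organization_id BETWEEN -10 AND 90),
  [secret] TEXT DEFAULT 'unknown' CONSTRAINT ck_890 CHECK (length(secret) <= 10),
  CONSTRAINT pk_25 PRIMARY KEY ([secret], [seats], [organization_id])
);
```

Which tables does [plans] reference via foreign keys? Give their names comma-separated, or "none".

No column in plans has a REFERENCES clause.

none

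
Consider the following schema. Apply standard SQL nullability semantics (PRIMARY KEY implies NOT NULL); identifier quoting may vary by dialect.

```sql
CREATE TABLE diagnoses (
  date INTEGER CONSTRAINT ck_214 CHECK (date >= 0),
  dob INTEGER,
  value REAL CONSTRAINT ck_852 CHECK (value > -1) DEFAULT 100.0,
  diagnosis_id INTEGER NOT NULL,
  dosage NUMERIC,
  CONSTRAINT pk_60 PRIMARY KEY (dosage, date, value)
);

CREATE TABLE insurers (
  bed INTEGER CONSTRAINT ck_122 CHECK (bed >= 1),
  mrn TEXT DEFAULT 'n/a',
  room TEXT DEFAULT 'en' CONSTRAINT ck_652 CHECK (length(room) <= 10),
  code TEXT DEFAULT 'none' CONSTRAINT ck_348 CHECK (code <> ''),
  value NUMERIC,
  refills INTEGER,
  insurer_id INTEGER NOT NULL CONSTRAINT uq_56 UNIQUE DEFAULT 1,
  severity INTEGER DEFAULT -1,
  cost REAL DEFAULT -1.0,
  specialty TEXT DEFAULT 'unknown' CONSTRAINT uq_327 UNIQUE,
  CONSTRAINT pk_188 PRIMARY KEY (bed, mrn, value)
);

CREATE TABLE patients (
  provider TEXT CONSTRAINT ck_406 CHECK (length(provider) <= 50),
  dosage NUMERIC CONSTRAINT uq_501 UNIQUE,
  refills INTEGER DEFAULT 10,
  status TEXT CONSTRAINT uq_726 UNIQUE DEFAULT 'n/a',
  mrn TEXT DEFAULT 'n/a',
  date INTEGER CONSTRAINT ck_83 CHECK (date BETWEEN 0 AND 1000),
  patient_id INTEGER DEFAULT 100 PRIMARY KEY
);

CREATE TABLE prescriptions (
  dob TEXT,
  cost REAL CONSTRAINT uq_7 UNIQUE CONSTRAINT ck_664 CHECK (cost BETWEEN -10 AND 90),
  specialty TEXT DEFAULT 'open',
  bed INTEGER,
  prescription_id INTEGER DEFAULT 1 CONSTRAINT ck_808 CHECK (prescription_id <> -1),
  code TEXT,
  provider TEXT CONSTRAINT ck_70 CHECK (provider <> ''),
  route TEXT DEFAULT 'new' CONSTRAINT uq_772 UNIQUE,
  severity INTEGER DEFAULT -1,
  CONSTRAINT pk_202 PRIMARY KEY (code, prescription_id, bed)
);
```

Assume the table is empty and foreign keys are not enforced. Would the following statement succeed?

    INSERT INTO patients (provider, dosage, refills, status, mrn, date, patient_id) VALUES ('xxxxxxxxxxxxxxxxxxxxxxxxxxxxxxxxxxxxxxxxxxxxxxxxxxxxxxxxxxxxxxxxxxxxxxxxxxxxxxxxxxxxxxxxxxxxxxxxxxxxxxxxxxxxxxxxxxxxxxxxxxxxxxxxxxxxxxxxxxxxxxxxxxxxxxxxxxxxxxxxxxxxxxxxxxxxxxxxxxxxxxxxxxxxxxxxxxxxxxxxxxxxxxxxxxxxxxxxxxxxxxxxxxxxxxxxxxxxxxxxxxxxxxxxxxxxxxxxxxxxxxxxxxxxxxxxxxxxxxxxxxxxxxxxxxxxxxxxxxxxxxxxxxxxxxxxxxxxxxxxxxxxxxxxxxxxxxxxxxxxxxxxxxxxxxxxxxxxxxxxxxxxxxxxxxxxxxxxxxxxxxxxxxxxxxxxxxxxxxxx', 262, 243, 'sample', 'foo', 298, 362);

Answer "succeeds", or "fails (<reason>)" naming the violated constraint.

The value 'xxxxxxxxxxxxxxxxxxxxxxxxxxxxxxxxxxxxxxxxxxxxxxxxxxxxxxxxxxxxxxxxxxxxxxxxxxxxxxxxxxxxxxxxxxxxxxxxxxxxxxxxxxxxxxxxxxxxxxxxxxxxxxxxxxxxxxxxxxxxxxxxxxxxxxxxxxxxxxxxxxxxxxxxxxxxxxxxxxxxxxxxxxxxxxxxxxxxxxxxxxxxxxxxxxxxxxxxxxxxxxxxxxxxxxxxxxxxxxxxxxxxxxxxxxxxxxxxxxxxxxxxxxxxxxxxxxxxxxxxxxxxxxxxxxxxxxxxxxxxxxxxxxxxxxxxxxxxxxxxxxxxxxxxxxxxxxxxxxxxxxxxxxxxxxxxxxxxxxxxxxxxxxxxxxxxxxxxxxxxxxxxxxxxxxxxxxxxxxxx' for provider violates CHECK (length(provider) <= 50).

fails (CHECK on provider)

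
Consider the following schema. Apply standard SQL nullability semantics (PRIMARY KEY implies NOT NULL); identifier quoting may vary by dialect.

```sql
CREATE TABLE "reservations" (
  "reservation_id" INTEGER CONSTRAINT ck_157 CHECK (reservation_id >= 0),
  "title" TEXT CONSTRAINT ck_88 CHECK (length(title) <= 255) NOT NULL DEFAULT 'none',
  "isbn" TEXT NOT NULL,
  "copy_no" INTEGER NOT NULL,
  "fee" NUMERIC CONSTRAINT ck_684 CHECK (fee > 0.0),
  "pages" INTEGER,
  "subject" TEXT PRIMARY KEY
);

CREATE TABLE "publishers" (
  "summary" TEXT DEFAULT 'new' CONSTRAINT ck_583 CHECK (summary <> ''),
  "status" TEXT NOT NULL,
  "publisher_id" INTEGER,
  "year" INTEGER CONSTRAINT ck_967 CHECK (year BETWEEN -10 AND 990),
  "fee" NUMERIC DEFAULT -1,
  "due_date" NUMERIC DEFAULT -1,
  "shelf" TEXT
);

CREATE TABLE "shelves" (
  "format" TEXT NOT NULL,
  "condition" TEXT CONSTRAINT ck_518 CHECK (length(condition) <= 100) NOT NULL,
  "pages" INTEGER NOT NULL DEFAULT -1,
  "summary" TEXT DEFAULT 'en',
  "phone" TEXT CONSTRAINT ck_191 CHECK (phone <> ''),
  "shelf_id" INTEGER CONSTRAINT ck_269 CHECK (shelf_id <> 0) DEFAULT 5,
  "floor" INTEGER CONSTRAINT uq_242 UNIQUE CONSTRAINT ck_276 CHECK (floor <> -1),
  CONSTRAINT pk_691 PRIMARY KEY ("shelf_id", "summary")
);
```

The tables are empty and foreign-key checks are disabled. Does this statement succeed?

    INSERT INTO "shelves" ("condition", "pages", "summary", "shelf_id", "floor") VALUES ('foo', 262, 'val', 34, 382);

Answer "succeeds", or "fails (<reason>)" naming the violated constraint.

fails (NOT NULL on format)

format is omitted from the column list and has no DEFAULT, so it would receive NULL.
But format is declared NOT NULL.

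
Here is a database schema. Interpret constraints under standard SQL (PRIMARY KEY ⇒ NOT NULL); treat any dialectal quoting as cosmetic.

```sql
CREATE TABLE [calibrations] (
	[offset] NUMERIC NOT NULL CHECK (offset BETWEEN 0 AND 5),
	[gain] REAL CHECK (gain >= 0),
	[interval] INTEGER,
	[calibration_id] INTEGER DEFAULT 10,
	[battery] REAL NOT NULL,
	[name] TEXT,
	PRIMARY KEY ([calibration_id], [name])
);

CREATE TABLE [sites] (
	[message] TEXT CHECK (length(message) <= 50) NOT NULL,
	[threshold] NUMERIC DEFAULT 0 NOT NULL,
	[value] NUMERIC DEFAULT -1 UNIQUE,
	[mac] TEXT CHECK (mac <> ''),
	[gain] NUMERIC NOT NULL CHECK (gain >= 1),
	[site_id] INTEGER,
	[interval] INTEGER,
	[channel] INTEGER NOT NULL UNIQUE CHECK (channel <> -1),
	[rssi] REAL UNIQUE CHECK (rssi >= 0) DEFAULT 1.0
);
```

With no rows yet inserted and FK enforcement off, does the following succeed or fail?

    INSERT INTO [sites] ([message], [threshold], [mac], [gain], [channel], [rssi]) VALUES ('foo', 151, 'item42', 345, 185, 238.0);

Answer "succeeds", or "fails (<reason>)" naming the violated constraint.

succeeds

NOT NULL columns: channel is supplied; gain is supplied; message is supplied; threshold is supplied.
CHECK constraints: 'foo' satisfies (length(message) <= 50); 'item42' satisfies (mac <> ''); 345 satisfies (gain >= 1); 185 satisfies (channel <> -1); 238.0 satisfies (rssi >= 0).
No constraint is violated.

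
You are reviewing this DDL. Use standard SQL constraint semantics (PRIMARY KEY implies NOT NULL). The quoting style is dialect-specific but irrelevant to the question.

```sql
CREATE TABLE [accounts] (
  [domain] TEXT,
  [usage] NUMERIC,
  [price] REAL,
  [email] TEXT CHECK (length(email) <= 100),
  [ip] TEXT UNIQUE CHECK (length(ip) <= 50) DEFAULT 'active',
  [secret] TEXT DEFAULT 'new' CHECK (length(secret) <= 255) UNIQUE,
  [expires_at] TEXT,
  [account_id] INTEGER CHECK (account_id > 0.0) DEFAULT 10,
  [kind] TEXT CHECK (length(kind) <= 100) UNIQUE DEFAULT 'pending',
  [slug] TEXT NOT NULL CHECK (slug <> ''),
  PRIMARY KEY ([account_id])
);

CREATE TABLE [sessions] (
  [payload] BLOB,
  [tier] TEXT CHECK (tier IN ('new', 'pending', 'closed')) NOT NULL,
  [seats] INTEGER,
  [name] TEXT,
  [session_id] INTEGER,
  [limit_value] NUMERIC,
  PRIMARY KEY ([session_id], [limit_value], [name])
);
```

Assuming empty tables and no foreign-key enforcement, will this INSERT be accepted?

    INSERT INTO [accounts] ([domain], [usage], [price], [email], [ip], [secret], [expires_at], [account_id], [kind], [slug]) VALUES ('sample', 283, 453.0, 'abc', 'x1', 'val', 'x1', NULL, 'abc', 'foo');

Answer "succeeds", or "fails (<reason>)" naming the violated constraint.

account_id is explicitly set to NULL, but account_id is part of the PRIMARY KEY (implied NOT NULL).

fails (NOT NULL on account_id)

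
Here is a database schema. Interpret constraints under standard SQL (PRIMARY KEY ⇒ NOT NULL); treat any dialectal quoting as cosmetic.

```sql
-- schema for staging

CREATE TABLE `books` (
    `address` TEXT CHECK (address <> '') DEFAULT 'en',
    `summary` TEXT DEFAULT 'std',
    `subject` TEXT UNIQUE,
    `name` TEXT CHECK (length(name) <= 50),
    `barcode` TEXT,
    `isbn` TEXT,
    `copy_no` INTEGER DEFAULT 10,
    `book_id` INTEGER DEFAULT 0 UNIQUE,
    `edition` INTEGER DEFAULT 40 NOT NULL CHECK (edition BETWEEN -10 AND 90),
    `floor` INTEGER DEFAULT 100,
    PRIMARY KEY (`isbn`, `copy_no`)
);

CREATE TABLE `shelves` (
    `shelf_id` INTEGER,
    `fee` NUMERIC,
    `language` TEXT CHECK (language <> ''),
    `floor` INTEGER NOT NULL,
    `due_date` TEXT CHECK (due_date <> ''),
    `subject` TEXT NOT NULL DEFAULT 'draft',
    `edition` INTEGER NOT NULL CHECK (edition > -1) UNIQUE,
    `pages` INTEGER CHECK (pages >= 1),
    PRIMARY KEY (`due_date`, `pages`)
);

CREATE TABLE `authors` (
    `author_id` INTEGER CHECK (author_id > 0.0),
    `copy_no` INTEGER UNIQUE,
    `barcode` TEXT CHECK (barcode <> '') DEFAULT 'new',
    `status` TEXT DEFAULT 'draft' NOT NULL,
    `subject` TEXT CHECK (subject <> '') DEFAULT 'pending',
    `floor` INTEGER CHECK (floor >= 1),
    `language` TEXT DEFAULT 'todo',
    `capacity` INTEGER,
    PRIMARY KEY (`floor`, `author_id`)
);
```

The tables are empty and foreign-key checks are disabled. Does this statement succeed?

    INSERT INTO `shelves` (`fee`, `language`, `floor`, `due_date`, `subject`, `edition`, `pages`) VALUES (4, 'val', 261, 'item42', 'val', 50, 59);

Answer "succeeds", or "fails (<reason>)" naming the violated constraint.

succeeds

NOT NULL columns: due_date is supplied; edition is supplied; floor is supplied; pages is supplied; subject is supplied.
CHECK constraints: 'val' satisfies (language <> ''); 'item42' satisfies (due_date <> ''); 50 satisfies (edition > -1); 59 satisfies (pages >= 1).
No constraint is violated.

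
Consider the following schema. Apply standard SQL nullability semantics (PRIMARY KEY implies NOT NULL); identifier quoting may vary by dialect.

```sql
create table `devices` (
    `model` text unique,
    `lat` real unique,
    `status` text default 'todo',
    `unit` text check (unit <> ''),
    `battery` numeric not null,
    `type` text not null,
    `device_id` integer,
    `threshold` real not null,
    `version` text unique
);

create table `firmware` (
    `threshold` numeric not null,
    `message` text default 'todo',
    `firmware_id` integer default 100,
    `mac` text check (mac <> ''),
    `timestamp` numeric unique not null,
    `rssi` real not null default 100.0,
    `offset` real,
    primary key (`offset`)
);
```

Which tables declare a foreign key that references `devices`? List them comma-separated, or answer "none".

No REFERENCES clause anywhere in the schema names devices.

none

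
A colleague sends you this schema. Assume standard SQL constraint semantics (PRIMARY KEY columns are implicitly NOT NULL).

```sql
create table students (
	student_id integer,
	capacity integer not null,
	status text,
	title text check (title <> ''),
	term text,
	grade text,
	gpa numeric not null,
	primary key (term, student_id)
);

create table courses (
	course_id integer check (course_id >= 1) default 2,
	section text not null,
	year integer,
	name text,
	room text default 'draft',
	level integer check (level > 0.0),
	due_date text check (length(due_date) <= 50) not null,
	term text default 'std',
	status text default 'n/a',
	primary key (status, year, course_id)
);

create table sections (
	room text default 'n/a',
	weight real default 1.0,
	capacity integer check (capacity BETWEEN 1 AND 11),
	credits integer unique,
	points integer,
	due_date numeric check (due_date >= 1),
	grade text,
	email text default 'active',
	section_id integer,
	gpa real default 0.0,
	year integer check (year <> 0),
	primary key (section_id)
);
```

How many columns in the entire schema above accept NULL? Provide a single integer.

17

students: 3 nullable (status, title, grade — PK (term, student_id) and explicit NOT NULL columns excluded).
courses: 4 nullable (name, room, level, term — PK (status, year, course_id) and explicit NOT NULL columns excluded).
sections: 10 nullable (room, weight, capacity, credits, points, due_date, grade, email, gpa, year — PK (section_id) and explicit NOT NULL columns excluded).
Total: 3 + 4 + 10 = 17.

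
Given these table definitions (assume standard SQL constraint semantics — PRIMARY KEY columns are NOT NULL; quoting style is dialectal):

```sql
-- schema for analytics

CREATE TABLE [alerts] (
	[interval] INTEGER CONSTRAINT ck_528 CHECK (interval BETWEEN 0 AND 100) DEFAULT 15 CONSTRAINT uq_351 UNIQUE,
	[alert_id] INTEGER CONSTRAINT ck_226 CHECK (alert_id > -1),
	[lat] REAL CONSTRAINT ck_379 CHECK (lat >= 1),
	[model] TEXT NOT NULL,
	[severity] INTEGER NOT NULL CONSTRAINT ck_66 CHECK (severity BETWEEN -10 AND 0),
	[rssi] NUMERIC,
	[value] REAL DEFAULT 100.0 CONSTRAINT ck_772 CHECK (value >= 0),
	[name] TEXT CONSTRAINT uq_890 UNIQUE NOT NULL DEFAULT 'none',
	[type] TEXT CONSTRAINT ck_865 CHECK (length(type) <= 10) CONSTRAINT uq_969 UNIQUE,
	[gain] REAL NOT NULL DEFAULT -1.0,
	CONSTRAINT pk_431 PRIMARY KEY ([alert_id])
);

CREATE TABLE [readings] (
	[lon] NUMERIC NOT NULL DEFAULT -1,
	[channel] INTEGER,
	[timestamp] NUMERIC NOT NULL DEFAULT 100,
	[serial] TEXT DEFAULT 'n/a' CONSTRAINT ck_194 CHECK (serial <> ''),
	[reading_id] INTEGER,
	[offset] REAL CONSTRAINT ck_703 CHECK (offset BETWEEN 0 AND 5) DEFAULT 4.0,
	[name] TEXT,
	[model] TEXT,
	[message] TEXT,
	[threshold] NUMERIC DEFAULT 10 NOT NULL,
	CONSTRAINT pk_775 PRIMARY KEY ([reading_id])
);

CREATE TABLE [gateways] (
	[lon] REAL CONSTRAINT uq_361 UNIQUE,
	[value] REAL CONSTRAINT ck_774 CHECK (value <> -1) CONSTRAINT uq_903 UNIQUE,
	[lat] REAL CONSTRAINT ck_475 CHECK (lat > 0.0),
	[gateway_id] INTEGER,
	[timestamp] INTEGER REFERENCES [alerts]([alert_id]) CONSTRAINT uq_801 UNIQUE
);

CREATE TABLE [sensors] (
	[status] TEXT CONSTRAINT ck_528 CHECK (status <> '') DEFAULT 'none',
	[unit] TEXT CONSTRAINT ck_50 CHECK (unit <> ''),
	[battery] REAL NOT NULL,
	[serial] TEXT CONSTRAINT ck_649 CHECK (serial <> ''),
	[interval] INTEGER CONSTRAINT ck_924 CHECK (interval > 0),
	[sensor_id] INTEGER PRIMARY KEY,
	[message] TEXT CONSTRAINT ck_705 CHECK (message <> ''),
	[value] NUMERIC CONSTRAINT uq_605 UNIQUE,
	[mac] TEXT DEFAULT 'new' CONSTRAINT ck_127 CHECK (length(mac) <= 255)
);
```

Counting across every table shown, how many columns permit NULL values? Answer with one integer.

23

alerts: 5 nullable (interval, lat, rssi, value, type — PK (alert_id) and explicit NOT NULL columns excluded).
readings: 6 nullable (channel, serial, offset, name, model, message — PK (reading_id) and explicit NOT NULL columns excluded).
gateways: 5 nullable (lon, value, lat, gateway_id, timestamp — PK none and explicit NOT NULL columns excluded).
sensors: 7 nullable (status, unit, serial, interval, message, value, mac — PK (sensor_id) and explicit NOT NULL columns excluded).
Total: 5 + 6 + 5 + 7 = 23.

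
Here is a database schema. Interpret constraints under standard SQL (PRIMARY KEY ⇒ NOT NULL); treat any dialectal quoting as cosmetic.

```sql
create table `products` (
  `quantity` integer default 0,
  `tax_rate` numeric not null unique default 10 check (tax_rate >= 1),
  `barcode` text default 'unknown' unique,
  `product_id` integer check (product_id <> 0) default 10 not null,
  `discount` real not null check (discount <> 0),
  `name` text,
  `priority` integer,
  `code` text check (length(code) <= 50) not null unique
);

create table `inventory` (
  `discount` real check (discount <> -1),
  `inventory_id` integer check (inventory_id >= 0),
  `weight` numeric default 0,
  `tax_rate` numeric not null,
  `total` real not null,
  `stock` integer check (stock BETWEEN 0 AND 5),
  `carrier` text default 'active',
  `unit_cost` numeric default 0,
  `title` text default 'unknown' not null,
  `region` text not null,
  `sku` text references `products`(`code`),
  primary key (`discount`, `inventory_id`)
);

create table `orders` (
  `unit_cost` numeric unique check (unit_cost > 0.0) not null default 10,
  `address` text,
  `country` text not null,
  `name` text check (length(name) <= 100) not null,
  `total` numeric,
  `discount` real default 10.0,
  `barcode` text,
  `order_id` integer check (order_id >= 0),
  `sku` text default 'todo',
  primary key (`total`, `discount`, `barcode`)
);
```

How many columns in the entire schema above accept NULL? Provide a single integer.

products: 4 nullable (quantity, barcode, name, priority — PK none and explicit NOT NULL columns excluded).
inventory: 5 nullable (weight, stock, carrier, unit_cost, sku — PK (discount, inventory_id) and explicit NOT NULL columns excluded).
orders: 3 nullable (address, order_id, sku — PK (total, discount, barcode) and explicit NOT NULL columns excluded).
Total: 4 + 5 + 3 = 12.

12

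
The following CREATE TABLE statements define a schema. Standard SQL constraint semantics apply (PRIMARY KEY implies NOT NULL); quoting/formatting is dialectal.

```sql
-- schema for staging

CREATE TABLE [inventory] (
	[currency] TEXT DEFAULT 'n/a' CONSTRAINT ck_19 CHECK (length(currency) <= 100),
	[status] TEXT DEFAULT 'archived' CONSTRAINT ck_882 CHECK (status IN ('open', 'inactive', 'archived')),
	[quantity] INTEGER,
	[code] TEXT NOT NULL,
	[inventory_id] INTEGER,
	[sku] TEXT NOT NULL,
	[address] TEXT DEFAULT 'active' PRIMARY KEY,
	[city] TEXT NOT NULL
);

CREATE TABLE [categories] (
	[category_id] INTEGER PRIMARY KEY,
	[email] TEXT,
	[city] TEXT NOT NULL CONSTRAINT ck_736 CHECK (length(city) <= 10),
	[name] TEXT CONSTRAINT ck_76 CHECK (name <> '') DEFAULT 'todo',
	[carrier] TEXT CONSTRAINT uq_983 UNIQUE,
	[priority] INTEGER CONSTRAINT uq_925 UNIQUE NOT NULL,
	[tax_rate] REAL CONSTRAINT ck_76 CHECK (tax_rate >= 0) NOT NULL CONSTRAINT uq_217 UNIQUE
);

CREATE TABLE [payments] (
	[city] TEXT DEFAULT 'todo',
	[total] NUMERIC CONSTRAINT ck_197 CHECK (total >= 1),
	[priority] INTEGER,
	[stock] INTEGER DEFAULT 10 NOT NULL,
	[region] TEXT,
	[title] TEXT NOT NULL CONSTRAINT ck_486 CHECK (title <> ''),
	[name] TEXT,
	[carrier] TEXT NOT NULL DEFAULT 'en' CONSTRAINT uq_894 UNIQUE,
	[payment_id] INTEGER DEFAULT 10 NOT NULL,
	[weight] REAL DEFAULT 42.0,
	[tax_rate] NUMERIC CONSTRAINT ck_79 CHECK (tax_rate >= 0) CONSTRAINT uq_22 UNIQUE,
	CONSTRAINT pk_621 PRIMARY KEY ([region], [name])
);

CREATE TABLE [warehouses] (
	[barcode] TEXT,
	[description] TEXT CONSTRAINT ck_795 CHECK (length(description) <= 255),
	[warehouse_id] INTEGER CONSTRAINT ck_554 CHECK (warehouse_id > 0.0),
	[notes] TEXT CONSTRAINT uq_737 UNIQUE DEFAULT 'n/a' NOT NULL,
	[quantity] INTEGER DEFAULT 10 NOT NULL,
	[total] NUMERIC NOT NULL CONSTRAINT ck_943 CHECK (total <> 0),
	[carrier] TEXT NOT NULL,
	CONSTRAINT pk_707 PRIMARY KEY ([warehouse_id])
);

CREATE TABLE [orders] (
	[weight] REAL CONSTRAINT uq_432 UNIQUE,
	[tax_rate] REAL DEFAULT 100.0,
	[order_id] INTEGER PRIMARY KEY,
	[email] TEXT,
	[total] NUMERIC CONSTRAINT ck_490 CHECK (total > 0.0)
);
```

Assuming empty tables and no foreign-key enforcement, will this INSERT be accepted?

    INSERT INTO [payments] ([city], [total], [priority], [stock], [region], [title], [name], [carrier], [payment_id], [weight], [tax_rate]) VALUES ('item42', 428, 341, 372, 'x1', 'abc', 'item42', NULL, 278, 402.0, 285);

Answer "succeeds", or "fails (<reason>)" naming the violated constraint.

fails (NOT NULL on carrier)

carrier is explicitly set to NULL, but carrier is declared NOT NULL.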